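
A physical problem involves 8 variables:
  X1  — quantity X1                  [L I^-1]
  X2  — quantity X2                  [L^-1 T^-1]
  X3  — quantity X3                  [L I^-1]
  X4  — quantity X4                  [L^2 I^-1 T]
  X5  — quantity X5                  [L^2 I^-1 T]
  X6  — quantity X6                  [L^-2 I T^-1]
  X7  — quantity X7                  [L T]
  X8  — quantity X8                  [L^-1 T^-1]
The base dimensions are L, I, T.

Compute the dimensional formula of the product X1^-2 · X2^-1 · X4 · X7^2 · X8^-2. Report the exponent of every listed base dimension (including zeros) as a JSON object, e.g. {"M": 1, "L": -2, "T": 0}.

Write exponents as rows L,I,T / cols X1,X2,X3,X4,X5,X6,X7,X8:
  L: [ 1 -1  1  2  2 -2  1 -1]
  I: [-1  0 -1 -1 -1  1  0  0]
  T: [ 0 -1  0  1  1 -1  1 -1]
  [L]: (-2)·1+(-1)·-1+(1)·2+(2)·1+(-2)·-1 = 5
  [I]: (-2)·-1+(-1)·0+(1)·-1+(2)·0+(-2)·0 = 1
  [T]: (-2)·0+(-1)·-1+(1)·1+(2)·1+(-2)·-1 = 6
⇒ L^5 I T^6

{"L": 5, "I": 1, "T": 6}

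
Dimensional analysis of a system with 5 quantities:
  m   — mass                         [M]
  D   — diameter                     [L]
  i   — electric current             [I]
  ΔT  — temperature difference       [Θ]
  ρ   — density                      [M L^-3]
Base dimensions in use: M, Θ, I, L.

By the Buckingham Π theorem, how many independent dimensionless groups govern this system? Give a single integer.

1

Dimensional matrix (M×Θ×I×L by m×D×i×ΔT×ρ):
  M: [ 1  0  0  0  1]
  Θ: [ 0  0  0  1  0]
  I: [ 0  0  1  0  0]
  L: [ 0  1  0  0 -3]
RREF → pivots at {m,D,i,ΔT} ⇒ r = 4
Π count = n − r = 5 − 4 = 1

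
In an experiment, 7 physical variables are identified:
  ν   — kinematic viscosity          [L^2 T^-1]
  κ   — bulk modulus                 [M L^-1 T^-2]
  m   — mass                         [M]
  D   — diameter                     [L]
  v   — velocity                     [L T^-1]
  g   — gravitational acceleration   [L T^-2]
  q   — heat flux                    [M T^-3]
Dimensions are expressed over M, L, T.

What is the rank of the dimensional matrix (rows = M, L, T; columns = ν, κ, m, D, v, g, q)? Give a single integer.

3

Exponent matrix [M,L,T] × [ν,κ,m,D,v,g,q]:
  M: [ 0  1  1  0  0  0  1]
  L: [ 2 -1  0  1  1  1  0]
  T: [-1 -2  0  0 -1 -2 -3]
Row reduction gives pivot columns ν,κ,m; rank = 3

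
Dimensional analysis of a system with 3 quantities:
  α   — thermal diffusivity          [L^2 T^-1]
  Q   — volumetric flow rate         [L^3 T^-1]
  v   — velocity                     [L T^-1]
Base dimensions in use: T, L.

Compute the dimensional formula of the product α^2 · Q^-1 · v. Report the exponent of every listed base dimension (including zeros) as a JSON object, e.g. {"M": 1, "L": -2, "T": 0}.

{"T": -2, "L": 2}

Exponent matrix [T,L] × [α,Q,v]:
  T: [-1 -1 -1]
  L: [ 2  3  1]
  [T]: (2)·-1+(-1)·-1+(1)·-1 = -2
  [L]: (2)·2+(-1)·3+(1)·1 = 2
⇒ T^-2 L^2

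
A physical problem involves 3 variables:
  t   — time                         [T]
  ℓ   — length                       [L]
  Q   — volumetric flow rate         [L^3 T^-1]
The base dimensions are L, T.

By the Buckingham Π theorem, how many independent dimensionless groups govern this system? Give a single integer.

Dimensional matrix (L×T by t×ℓ×Q):
  L: [ 0  1  3]
  T: [ 1  0 -1]
RREF → pivots at {t,ℓ} ⇒ r = 2
n=3, r=2 ⇒ 1 dimensionless group

1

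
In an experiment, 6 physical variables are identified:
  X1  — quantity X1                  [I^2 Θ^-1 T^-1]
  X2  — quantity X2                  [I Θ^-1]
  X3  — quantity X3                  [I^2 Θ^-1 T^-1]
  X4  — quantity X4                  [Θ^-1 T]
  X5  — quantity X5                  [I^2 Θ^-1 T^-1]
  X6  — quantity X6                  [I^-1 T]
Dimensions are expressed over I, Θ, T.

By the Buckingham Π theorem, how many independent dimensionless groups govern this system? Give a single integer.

Write exponents as rows I,Θ,T / cols X1,X2,X3,X4,X5,X6:
  I: [ 2  1  2  0  2 -1]
  Θ: [-1 -1 -1 -1 -1  0]
  T: [-1  0 -1  1 -1  1]
Row reduction gives pivot columns X1,X2; rank = 2
Π count = n − r = 6 − 2 = 4

4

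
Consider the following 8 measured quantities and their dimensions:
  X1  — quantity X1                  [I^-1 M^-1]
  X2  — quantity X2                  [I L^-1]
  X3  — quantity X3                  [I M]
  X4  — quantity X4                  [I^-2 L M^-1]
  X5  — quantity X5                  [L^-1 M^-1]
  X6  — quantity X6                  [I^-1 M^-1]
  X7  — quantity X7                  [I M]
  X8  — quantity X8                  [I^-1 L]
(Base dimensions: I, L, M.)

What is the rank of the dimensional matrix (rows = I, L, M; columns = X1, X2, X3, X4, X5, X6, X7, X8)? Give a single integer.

2

Dimensional matrix (I×L×M by X1×X2×X3×X4×X5×X6×X7×X8):
  I: [-1  1  1 -2  0 -1  1 -1]
  L: [ 0 -1  0  1 -1  0  0  1]
  M: [-1  0  1 -1 -1 -1  1  0]
Row reduction gives pivot columns X1,X2; rank = 2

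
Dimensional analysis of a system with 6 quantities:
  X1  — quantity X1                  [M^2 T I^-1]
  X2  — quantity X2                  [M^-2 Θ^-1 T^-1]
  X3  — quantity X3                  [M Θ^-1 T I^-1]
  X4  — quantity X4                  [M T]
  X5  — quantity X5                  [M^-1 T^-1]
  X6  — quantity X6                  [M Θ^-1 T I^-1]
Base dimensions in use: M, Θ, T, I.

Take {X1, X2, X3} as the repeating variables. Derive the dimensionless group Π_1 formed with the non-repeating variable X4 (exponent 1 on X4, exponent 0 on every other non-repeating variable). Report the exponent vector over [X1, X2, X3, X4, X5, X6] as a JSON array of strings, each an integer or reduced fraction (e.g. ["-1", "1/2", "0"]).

Dimensional matrix (M×Θ×T×I by X1×X2×X3×X4×X5×X6):
  M: [ 2 -2  1  1 -1  1]
  Θ: [ 0 -1 -1  0  0 -1]
  T: [ 1 -1  1  1 -1  1]
  I: [-1  0 -1  0  0 -1]
Row reduction gives pivot columns X1,X2,X3; rank = 3
Repeat: X1,X2,X3; free: X4,X5,X6
RREF:
  r0: [   1    0    0   -1    1    0]
  r1: [   0    1    0   -1    1    0]
  r2: [   0    0    1    1   -1    1]
  r3: [   0    0    0    0    0    0]
Fix exponent of X4 at 1, X5 at 0, X6 at 0; solve each RREF row for its pivot's exponent:
  r0: exp(X1) + (-1)·1 = 0 ⇒ exp(X1) = 1
  r1: exp(X2) + (-1)·1 = 0 ⇒ exp(X2) = 1
  r2: exp(X3) + (1)·1 = 0 ⇒ exp(X3) = -1
Π_1 = X1 · X2 · X3^-1 · X4

["1", "1", "-1", "1", "0", "0"]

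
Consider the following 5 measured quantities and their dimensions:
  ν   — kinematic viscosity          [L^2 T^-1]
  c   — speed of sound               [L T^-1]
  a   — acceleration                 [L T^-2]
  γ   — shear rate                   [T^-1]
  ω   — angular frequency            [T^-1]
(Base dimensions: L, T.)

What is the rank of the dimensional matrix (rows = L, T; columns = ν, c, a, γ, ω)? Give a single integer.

Write exponents as rows L,T / cols ν,c,a,γ,ω:
  L: [ 2  1  1  0  0]
  T: [-1 -1 -2 -1 -1]
RREF → pivots at {ν,c} ⇒ r = 2

2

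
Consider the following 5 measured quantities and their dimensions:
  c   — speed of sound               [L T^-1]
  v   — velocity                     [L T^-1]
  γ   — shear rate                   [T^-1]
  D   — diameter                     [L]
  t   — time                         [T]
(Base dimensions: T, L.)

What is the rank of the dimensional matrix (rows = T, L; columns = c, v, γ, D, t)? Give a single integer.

2

Write exponents as rows T,L / cols c,v,γ,D,t:
  T: [-1 -1 -1  0  1]
  L: [ 1  1  0  1  0]
Row reduction gives pivot columns c,γ; rank = 2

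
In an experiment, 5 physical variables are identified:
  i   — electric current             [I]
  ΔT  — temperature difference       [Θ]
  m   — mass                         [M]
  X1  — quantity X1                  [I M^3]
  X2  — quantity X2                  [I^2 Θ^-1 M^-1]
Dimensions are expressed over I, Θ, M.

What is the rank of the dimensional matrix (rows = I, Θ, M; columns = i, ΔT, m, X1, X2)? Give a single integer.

Dimensional matrix (I×Θ×M by i×ΔT×m×X1×X2):
  I: [ 1  0  0  1  2]
  Θ: [ 0  1  0  0 -1]
  M: [ 0  0  1  3 -1]
Echelon form has 3 nonzero rows (pivots: i,ΔT,m)

3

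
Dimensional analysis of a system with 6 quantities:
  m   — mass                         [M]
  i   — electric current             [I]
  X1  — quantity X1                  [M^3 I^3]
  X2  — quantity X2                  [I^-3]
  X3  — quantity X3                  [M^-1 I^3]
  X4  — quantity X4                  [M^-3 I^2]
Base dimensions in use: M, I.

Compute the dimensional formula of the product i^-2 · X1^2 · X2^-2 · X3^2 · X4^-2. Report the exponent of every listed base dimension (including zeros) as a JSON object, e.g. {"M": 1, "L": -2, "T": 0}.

Dimensional matrix (M×I by m×i×X1×X2×X3×X4):
  M: [ 1  0  3  0 -1 -3]
  I: [ 0  1  3 -3  3  2]
  [M]: (-2)·0+(2)·3+(-2)·0+(2)·-1+(-2)·-3 = 10
  [I]: (-2)·1+(2)·3+(-2)·-3+(2)·3+(-2)·2 = 12
⇒ M^10 I^12

{"M": 10, "I": 12}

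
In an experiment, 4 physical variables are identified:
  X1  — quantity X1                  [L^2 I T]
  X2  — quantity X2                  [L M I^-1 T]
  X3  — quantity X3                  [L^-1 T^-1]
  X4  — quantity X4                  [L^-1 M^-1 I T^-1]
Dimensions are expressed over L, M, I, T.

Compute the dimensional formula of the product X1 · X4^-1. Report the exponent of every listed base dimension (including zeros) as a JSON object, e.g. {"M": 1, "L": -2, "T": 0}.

Dimensional matrix (L×M×I×T by X1×X2×X3×X4):
  L: [ 2  1 -1 -1]
  M: [ 0  1  0 -1]
  I: [ 1 -1  0  1]
  T: [ 1  1 -1 -1]
  [L]: (1)·2+(-1)·-1 = 3
  [M]: (1)·0+(-1)·-1 = 1
  [I]: (1)·1+(-1)·1 = 0
  [T]: (1)·1+(-1)·-1 = 2
⇒ L^3 M T^2

{"L": 3, "M": 1, "I": 0, "T": 2}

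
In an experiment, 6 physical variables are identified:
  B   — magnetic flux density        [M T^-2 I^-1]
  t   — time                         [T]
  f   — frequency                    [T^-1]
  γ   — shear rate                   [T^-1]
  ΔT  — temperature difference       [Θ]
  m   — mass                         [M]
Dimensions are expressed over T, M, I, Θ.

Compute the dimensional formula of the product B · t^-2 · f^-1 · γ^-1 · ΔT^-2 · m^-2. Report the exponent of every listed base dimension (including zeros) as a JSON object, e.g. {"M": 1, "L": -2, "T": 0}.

Write exponents as rows T,M,I,Θ / cols B,t,f,γ,ΔT,m:
  T: [-2  1 -1 -1  0  0]
  M: [ 1  0  0  0  0  1]
  I: [-1  0  0  0  0  0]
  Θ: [ 0  0  0  0  1  0]
  [T]: (1)·-2+(-2)·1+(-1)·-1+(-1)·-1+(-2)·0+(-2)·0 = -2
  [M]: (1)·1+(-2)·0+(-1)·0+(-1)·0+(-2)·0+(-2)·1 = -1
  [I]: (1)·-1+(-2)·0+(-1)·0+(-1)·0+(-2)·0+(-2)·0 = -1
  [Θ]: (1)·0+(-2)·0+(-1)·0+(-1)·0+(-2)·1+(-2)·0 = -2
⇒ T^-2 M^-1 I^-1 Θ^-2

{"T": -2, "M": -1, "I": -1, "Θ": -2}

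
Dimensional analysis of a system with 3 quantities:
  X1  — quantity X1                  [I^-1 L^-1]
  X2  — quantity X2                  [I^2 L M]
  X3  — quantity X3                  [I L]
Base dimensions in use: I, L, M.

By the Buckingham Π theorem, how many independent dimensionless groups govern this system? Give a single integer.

Write exponents as rows I,L,M / cols X1,X2,X3:
  I: [-1  2  1]
  L: [-1  1  1]
  M: [ 0  1  0]
Echelon form has 2 nonzero rows (pivots: X1,X2)
n=3, r=2 ⇒ 1 dimensionless group

1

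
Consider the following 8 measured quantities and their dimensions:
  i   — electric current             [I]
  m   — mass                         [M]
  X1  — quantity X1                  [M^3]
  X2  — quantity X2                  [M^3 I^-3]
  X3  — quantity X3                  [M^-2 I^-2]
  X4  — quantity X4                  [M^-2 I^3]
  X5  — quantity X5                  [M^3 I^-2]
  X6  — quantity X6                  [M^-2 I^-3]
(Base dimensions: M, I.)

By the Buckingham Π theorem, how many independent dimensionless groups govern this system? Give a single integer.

Dimensional matrix (M×I by i×m×X1×X2×X3×X4×X5×X6):
  M: [ 0  1  3  3 -2 -2  3 -2]
  I: [ 1  0  0 -3 -2  3 -2 -3]
RREF → pivots at {i,m} ⇒ r = 2
n=8, r=2 ⇒ 6 dimensionless groups

6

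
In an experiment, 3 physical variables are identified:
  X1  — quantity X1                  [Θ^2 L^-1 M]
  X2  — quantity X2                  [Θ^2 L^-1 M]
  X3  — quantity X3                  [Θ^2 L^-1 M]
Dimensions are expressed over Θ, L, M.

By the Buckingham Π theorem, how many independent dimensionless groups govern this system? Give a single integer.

Dimensional matrix (Θ×L×M by X1×X2×X3):
  Θ: [ 2  2  2]
  L: [-1 -1 -1]
  M: [ 1  1  1]
Echelon form has 1 nonzero rows (pivots: X1)
n=3, r=1 ⇒ 2 dimensionless groups

2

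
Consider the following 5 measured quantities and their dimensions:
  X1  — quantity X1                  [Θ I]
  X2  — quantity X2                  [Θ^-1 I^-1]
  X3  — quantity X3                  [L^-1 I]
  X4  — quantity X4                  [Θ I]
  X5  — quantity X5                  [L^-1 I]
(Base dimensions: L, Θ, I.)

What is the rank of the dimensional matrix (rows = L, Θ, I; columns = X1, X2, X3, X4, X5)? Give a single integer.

2

Write exponents as rows L,Θ,I / cols X1,X2,X3,X4,X5:
  L: [ 0  0 -1  0 -1]
  Θ: [ 1 -1  0  1  0]
  I: [ 1 -1  1  1  1]
Echelon form has 2 nonzero rows (pivots: X1,X3)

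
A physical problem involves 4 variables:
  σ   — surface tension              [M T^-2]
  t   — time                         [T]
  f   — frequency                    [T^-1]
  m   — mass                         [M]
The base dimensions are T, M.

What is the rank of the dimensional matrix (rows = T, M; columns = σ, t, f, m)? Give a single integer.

2

Dimensional matrix (T×M by σ×t×f×m):
  T: [-2  1 -1  0]
  M: [ 1  0  0  1]
Echelon form has 2 nonzero rows (pivots: σ,t)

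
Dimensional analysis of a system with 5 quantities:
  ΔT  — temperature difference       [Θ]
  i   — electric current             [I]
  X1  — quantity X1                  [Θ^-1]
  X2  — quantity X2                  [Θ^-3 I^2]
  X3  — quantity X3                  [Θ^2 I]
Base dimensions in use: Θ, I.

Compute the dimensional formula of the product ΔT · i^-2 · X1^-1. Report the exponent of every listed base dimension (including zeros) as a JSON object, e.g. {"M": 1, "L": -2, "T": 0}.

{"Θ": 2, "I": -2}

Write exponents as rows Θ,I / cols ΔT,i,X1,X2,X3:
  Θ: [ 1  0 -1 -3  2]
  I: [ 0  1  0  2  1]
  [Θ]: (1)·1+(-2)·0+(-1)·-1 = 2
  [I]: (1)·0+(-2)·1+(-1)·0 = -2
⇒ Θ^2 I^-2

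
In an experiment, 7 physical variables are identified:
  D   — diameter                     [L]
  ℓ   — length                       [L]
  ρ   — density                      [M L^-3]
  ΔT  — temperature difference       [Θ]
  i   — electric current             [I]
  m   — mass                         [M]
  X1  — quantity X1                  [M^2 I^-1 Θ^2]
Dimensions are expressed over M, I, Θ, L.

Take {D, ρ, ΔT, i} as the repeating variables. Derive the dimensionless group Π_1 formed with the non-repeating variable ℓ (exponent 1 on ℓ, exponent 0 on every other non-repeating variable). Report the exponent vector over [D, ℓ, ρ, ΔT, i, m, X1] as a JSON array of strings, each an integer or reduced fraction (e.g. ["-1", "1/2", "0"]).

Exponent matrix [M,I,Θ,L] × [D,ℓ,ρ,ΔT,i,m,X1]:
  M: [ 0  0  1  0  0  1  2]
  I: [ 0  0  0  0  1  0 -1]
  Θ: [ 0  0  0  1  0  0  2]
  L: [ 1  1 -3  0  0  0  0]
RREF → pivots at {D,ρ,ΔT,i} ⇒ r = 4
Pivot set = {D,ρ,ΔT,i}, free = {ℓ,m,X1}
RREF:
  r0: [   1    1    0    0    0    3    6]
  r1: [   0    0    1    0    0    1    2]
  r2: [   0    0    0    1    0    0    2]
  r3: [   0    0    0    0    1    0   -1]
Fix exponent of ℓ at 1, m at 0, X1 at 0; solve each RREF row for its pivot's exponent:
  r0: exp(D) + (1)·1 = 0 ⇒ exp(D) = -1
  r1: exp(ρ) + (0)·1 = 0 ⇒ exp(ρ) = 0
  r2: exp(ΔT) + (0)·1 = 0 ⇒ exp(ΔT) = 0
  r3: exp(i) + (0)·1 = 0 ⇒ exp(i) = 0
Π_1 = D^-1 · ℓ

["-1", "1", "0", "0", "0", "0", "0"]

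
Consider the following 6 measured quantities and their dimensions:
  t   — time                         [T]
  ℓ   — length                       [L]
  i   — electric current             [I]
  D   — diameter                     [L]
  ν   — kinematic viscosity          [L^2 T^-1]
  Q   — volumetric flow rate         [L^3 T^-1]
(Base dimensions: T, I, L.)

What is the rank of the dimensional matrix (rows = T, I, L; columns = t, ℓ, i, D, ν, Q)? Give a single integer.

Exponent matrix [T,I,L] × [t,ℓ,i,D,ν,Q]:
  T: [ 1  0  0  0 -1 -1]
  I: [ 0  0  1  0  0  0]
  L: [ 0  1  0  1  2  3]
RREF → pivots at {t,ℓ,i} ⇒ r = 3

3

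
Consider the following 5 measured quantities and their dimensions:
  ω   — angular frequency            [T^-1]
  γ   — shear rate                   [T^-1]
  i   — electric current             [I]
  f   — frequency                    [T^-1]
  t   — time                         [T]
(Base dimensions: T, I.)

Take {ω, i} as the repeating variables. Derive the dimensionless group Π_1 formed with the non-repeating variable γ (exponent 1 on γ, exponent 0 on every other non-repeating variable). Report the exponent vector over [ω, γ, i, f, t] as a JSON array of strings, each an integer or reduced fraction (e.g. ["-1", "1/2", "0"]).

["-1", "1", "0", "0", "0"]

Exponent matrix [T,I] × [ω,γ,i,f,t]:
  T: [-1 -1  0 -1  1]
  I: [ 0  0  1  0  0]
Echelon form has 2 nonzero rows (pivots: ω,i)
Repeat: ω,i; free: γ,f,t
RREF:
  r0: [   1    1    0    1   -1]
  r1: [   0    0    1    0    0]
Fix exponent of γ at 1, f at 0, t at 0; solve each RREF row for its pivot's exponent:
  r0: exp(ω) + (1)·1 = 0 ⇒ exp(ω) = -1
  r1: exp(i) + (0)·1 = 0 ⇒ exp(i) = 0
Π_1 = ω^-1 · γ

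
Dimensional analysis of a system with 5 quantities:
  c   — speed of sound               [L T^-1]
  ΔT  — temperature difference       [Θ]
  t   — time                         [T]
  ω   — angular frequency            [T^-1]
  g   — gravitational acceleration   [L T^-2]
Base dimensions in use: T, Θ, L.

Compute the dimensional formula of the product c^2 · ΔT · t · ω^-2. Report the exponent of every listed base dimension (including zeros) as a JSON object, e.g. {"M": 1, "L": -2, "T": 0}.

{"T": 1, "Θ": 1, "L": 2}

Write exponents as rows T,Θ,L / cols c,ΔT,t,ω,g:
  T: [-1  0  1 -1 -2]
  Θ: [ 0  1  0  0  0]
  L: [ 1  0  0  0  1]
  [T]: (2)·-1+(1)·0+(1)·1+(-2)·-1 = 1
  [Θ]: (2)·0+(1)·1+(1)·0+(-2)·0 = 1
  [L]: (2)·1+(1)·0+(1)·0+(-2)·0 = 2
⇒ T Θ L^2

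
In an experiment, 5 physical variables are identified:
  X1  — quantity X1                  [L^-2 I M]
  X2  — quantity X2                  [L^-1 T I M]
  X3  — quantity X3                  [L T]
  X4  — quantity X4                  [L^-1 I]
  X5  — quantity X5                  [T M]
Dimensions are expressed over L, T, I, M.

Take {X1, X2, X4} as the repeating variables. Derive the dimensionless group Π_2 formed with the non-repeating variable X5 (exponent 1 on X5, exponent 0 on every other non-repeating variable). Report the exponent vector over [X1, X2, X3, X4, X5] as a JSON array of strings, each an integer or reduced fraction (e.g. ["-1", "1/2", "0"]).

["0", "-1", "0", "1", "1"]

Dimensional matrix (L×T×I×M by X1×X2×X3×X4×X5):
  L: [-2 -1  1 -1  0]
  T: [ 0  1  1  0  1]
  I: [ 1  1  0  1  0]
  M: [ 1  1  0  0  1]
Echelon form has 3 nonzero rows (pivots: X1,X2,X4)
Pivot set = {X1,X2,X4}, free = {X3,X5}
RREF:
  r0: [   1    0   -1    0    0]
  r1: [   0    1    1    0    1]
  r2: [   0    0    0    1   -1]
  r3: [   0    0    0    0    0]
Fix exponent of X5 at 1, X3 at 0; solve each RREF row for its pivot's exponent:
  r0: exp(X1) + (0)·1 = 0 ⇒ exp(X1) = 0
  r1: exp(X2) + (1)·1 = 0 ⇒ exp(X2) = -1
  r2: exp(X4) + (-1)·1 = 0 ⇒ exp(X4) = 1
Π_2 = X2^-1 · X4 · X5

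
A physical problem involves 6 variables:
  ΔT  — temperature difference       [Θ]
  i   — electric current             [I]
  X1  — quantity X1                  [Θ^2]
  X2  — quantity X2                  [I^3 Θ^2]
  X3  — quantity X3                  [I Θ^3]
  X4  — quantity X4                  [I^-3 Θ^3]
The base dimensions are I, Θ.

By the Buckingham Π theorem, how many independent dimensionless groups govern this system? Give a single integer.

4

Exponent matrix [I,Θ] × [ΔT,i,X1,X2,X3,X4]:
  I: [ 0  1  0  3  1 -3]
  Θ: [ 1  0  2  2  3  3]
RREF → pivots at {ΔT,i} ⇒ r = 2
n=6, r=2 ⇒ 4 dimensionless groups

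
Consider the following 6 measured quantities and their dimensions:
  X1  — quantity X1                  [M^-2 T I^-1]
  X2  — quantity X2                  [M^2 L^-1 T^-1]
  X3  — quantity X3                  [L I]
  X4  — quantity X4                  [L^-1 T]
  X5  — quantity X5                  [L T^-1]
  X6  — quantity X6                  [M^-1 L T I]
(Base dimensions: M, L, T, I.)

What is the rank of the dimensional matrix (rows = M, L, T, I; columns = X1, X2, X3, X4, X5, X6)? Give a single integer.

Write exponents as rows M,L,T,I / cols X1,X2,X3,X4,X5,X6:
  M: [-2  2  0  0  0 -1]
  L: [ 0 -1  1 -1  1  1]
  T: [ 1 -1  0  1 -1  1]
  I: [-1  0  1  0  0  1]
Row reduction gives pivot columns X1,X2,X4; rank = 3

3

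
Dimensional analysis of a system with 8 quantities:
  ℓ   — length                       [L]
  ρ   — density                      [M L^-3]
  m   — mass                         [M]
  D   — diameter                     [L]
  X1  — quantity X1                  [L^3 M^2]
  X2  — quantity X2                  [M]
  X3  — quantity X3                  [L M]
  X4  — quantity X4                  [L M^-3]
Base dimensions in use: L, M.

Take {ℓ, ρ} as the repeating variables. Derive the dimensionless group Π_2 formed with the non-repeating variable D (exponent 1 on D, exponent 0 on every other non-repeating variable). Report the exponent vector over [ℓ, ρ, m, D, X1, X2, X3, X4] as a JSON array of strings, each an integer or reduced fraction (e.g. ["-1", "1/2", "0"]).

["-1", "0", "0", "1", "0", "0", "0", "0"]

Write exponents as rows L,M / cols ℓ,ρ,m,D,X1,X2,X3,X4:
  L: [ 1 -3  0  1  3  0  1  1]
  M: [ 0  1  1  0  2  1  1 -3]
Row reduction gives pivot columns ℓ,ρ; rank = 2
Pivot set = {ℓ,ρ}, free = {m,D,X1,X2,X3,X4}
RREF:
  r0: [   1    0    3    1    9    3    4   -8]
  r1: [   0    1    1    0    2    1    1   -3]
Fix exponent of D at 1, m at 0, X1 at 0, X2 at 0, X3 at 0, X4 at 0; solve each RREF row for its pivot's exponent:
  r0: exp(ℓ) + (1)·1 = 0 ⇒ exp(ℓ) = -1
  r1: exp(ρ) + (0)·1 = 0 ⇒ exp(ρ) = 0
Π_2 = ℓ^-1 · D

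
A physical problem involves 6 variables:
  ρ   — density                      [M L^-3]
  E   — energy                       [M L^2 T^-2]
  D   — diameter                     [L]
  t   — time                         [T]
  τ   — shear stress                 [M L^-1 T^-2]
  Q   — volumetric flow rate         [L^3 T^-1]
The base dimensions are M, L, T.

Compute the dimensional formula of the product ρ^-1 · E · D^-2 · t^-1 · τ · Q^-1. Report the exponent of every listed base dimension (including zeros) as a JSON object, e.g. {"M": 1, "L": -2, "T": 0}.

{"M": 1, "L": -1, "T": -4}

Dimensional matrix (M×L×T by ρ×E×D×t×τ×Q):
  M: [ 1  1  0  0  1  0]
  L: [-3  2  1  0 -1  3]
  T: [ 0 -2  0  1 -2 -1]
  [M]: (-1)·1+(1)·1+(-2)·0+(-1)·0+(1)·1+(-1)·0 = 1
  [L]: (-1)·-3+(1)·2+(-2)·1+(-1)·0+(1)·-1+(-1)·3 = -1
  [T]: (-1)·0+(1)·-2+(-2)·0+(-1)·1+(1)·-2+(-1)·-1 = -4
⇒ M L^-1 T^-4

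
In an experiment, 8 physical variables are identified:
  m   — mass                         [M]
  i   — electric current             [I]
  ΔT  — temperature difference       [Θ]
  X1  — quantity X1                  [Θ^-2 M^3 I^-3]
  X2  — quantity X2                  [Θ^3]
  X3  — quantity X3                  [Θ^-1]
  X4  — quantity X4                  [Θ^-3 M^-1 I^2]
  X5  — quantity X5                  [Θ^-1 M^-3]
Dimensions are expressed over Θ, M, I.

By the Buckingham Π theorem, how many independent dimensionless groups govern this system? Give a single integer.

5

Write exponents as rows Θ,M,I / cols m,i,ΔT,X1,X2,X3,X4,X5:
  Θ: [ 0  0  1 -2  3 -1 -3 -1]
  M: [ 1  0  0  3  0  0 -1 -3]
  I: [ 0  1  0 -3  0  0  2  0]
Row reduction gives pivot columns m,i,ΔT; rank = 3
n=8, r=3 ⇒ 5 dimensionless groups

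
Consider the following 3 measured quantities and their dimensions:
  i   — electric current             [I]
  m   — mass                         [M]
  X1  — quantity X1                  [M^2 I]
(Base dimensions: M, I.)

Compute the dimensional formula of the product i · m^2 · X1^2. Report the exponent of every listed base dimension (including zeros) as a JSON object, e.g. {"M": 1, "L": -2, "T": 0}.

Dimensional matrix (M×I by i×m×X1):
  M: [ 0  1  2]
  I: [ 1  0  1]
  [M]: (1)·0+(2)·1+(2)·2 = 6
  [I]: (1)·1+(2)·0+(2)·1 = 3
⇒ M^6 I^3

{"M": 6, "I": 3}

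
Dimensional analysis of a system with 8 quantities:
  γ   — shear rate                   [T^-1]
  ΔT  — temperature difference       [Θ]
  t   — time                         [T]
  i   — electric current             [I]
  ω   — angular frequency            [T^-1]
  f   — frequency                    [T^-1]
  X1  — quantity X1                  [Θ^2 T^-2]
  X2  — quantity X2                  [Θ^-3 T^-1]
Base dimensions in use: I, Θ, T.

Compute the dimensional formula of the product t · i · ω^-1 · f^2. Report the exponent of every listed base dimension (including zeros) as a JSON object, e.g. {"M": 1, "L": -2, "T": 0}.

Dimensional matrix (I×Θ×T by γ×ΔT×t×i×ω×f×X1×X2):
  I: [ 0  0  0  1  0  0  0  0]
  Θ: [ 0  1  0  0  0  0  2 -3]
  T: [-1  0  1  0 -1 -1 -2 -1]
  [I]: (1)·0+(1)·1+(-1)·0+(2)·0 = 1
  [Θ]: (1)·0+(1)·0+(-1)·0+(2)·0 = 0
  [T]: (1)·1+(1)·0+(-1)·-1+(2)·-1 = 0
⇒ I

{"I": 1, "Θ": 0, "T": 0}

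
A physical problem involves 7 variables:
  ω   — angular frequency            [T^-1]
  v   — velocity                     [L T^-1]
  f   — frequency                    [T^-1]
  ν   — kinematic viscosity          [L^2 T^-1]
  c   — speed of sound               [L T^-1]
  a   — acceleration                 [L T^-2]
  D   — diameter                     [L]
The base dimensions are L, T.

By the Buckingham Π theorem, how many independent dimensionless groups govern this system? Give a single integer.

5

Dimensional matrix (L×T by ω×v×f×ν×c×a×D):
  L: [ 0  1  0  2  1  1  1]
  T: [-1 -1 -1 -1 -1 -2  0]
Echelon form has 2 nonzero rows (pivots: ω,v)
n=7, r=2 ⇒ 5 dimensionless groups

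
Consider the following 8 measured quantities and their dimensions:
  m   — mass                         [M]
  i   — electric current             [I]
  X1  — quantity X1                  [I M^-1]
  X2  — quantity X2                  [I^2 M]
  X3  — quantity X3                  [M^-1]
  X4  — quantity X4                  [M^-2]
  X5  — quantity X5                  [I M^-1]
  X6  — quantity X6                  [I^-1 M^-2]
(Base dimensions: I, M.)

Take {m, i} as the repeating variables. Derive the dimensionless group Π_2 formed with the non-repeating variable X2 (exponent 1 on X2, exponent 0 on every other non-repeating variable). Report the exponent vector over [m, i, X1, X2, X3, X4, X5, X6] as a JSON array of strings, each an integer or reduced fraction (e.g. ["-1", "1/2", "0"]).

["-1", "-2", "0", "1", "0", "0", "0", "0"]

Dimensional matrix (I×M by m×i×X1×X2×X3×X4×X5×X6):
  I: [ 0  1  1  2  0  0  1 -1]
  M: [ 1  0 -1  1 -1 -2 -1 -2]
Echelon form has 2 nonzero rows (pivots: m,i)
Repeat: m,i; free: X1,X2,X3,X4,X5,X6
RREF:
  r0: [   1    0   -1    1   -1   -2   -1   -2]
  r1: [   0    1    1    2    0    0    1   -1]
Fix exponent of X2 at 1, X1 at 0, X3 at 0, X4 at 0, X5 at 0, X6 at 0; solve each RREF row for its pivot's exponent:
  r0: exp(m) + (1)·1 = 0 ⇒ exp(m) = -1
  r1: exp(i) + (2)·1 = 0 ⇒ exp(i) = -2
Π_2 = m^-1 · i^-2 · X2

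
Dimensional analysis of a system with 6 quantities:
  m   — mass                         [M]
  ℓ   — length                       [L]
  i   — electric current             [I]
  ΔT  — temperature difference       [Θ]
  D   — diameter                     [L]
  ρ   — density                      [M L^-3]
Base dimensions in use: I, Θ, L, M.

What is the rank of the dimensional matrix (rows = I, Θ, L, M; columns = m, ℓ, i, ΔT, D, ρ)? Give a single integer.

Exponent matrix [I,Θ,L,M] × [m,ℓ,i,ΔT,D,ρ]:
  I: [ 0  0  1  0  0  0]
  Θ: [ 0  0  0  1  0  0]
  L: [ 0  1  0  0  1 -3]
  M: [ 1  0  0  0  0  1]
RREF → pivots at {m,ℓ,i,ΔT} ⇒ r = 4

4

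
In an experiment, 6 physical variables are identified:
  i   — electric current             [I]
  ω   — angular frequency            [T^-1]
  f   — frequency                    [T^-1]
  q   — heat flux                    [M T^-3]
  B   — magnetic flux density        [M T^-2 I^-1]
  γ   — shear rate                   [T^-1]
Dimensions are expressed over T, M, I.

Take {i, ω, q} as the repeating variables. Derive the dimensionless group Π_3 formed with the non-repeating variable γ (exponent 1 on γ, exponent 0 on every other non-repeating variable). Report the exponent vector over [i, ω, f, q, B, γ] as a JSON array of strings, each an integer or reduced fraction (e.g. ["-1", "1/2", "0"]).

["0", "-1", "0", "0", "0", "1"]

Write exponents as rows T,M,I / cols i,ω,f,q,B,γ:
  T: [ 0 -1 -1 -3 -2 -1]
  M: [ 0  0  0  1  1  0]
  I: [ 1  0  0  0 -1  0]
Row reduction gives pivot columns i,ω,q; rank = 3
Repeat: i,ω,q; free: f,B,γ
RREF:
  r0: [   1    0    0    0   -1    0]
  r1: [   0    1    1    0   -1    1]
  r2: [   0    0    0    1    1    0]
Fix exponent of γ at 1, f at 0, B at 0; solve each RREF row for its pivot's exponent:
  r0: exp(i) + (0)·1 = 0 ⇒ exp(i) = 0
  r1: exp(ω) + (1)·1 = 0 ⇒ exp(ω) = -1
  r2: exp(q) + (0)·1 = 0 ⇒ exp(q) = 0
Π_3 = ω^-1 · γ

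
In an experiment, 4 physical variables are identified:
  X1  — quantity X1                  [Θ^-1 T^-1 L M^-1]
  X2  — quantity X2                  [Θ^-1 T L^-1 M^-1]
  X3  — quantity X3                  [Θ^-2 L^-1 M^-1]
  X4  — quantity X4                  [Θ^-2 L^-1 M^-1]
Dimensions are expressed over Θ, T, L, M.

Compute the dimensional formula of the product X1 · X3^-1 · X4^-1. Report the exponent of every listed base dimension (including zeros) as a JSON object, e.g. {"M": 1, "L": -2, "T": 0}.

Write exponents as rows Θ,T,L,M / cols X1,X2,X3,X4:
  Θ: [-1 -1 -2 -2]
  T: [-1  1  0  0]
  L: [ 1 -1 -1 -1]
  M: [-1 -1 -1 -1]
  [Θ]: (1)·-1+(-1)·-2+(-1)·-2 = 3
  [T]: (1)·-1+(-1)·0+(-1)·0 = -1
  [L]: (1)·1+(-1)·-1+(-1)·-1 = 3
  [M]: (1)·-1+(-1)·-1+(-1)·-1 = 1
⇒ Θ^3 T^-1 L^3 M

{"Θ": 3, "T": -1, "L": 3, "M": 1}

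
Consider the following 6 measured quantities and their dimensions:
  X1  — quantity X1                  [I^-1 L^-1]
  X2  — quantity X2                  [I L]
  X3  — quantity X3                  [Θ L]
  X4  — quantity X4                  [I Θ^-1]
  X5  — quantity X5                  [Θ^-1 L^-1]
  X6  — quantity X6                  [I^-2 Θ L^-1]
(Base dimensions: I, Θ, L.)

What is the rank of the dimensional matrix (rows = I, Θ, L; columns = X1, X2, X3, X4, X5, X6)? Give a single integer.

2

Exponent matrix [I,Θ,L] × [X1,X2,X3,X4,X5,X6]:
  I: [-1  1  0  1  0 -2]
  Θ: [ 0  0  1 -1 -1  1]
  L: [-1  1  1  0 -1 -1]
Echelon form has 2 nonzero rows (pivots: X1,X3)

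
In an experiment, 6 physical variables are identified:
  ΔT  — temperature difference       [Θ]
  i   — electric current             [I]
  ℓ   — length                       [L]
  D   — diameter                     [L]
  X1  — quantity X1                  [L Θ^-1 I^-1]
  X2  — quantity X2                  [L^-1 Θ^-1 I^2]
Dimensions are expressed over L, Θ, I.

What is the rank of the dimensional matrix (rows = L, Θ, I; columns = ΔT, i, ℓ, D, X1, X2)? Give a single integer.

Write exponents as rows L,Θ,I / cols ΔT,i,ℓ,D,X1,X2:
  L: [ 0  0  1  1  1 -1]
  Θ: [ 1  0  0  0 -1 -1]
  I: [ 0  1  0  0 -1  2]
RREF → pivots at {ΔT,i,ℓ} ⇒ r = 3

3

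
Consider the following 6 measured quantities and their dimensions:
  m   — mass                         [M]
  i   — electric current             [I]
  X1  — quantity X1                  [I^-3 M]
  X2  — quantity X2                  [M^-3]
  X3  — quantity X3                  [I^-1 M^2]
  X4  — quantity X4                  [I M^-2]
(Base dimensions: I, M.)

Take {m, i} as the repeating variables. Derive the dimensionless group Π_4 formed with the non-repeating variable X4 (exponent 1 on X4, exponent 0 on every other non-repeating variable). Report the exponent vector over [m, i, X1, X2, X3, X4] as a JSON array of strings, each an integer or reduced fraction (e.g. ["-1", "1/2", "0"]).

["2", "-1", "0", "0", "0", "1"]

Exponent matrix [I,M] × [m,i,X1,X2,X3,X4]:
  I: [ 0  1 -3  0 -1  1]
  M: [ 1  0  1 -3  2 -2]
RREF → pivots at {m,i} ⇒ r = 2
Pivot set = {m,i}, free = {X1,X2,X3,X4}
RREF:
  r0: [   1    0    1   -3    2   -2]
  r1: [   0    1   -3    0   -1    1]
Fix exponent of X4 at 1, X1 at 0, X2 at 0, X3 at 0; solve each RREF row for its pivot's exponent:
  r0: exp(m) + (-2)·1 = 0 ⇒ exp(m) = 2
  r1: exp(i) + (1)·1 = 0 ⇒ exp(i) = -1
Π_4 = m^2 · i^-1 · X4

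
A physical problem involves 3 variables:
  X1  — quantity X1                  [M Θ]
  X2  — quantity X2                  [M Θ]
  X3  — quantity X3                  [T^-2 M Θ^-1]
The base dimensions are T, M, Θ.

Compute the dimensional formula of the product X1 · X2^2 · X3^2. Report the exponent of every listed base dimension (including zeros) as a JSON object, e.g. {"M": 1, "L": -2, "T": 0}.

Exponent matrix [T,M,Θ] × [X1,X2,X3]:
  T: [ 0  0 -2]
  M: [ 1  1  1]
  Θ: [ 1  1 -1]
  [T]: (1)·0+(2)·0+(2)·-2 = -4
  [M]: (1)·1+(2)·1+(2)·1 = 5
  [Θ]: (1)·1+(2)·1+(2)·-1 = 1
⇒ T^-4 M^5 Θ

{"T": -4, "M": 5, "Θ": 1}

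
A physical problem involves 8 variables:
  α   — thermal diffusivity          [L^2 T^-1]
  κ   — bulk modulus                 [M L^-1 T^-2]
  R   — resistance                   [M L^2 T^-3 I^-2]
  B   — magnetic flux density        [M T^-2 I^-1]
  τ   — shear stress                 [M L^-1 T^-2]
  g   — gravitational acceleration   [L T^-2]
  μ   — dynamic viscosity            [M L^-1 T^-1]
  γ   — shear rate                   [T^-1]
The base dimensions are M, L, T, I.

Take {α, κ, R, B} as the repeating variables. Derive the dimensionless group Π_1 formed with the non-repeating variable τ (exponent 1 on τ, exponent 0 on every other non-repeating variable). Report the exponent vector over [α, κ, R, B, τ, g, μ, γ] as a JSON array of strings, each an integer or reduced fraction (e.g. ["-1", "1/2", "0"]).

Exponent matrix [M,L,T,I] × [α,κ,R,B,τ,g,μ,γ]:
  M: [ 0  1  1  1  1  0  1  0]
  L: [ 2 -1  2  0 -1  1 -1  0]
  T: [-1 -2 -3 -2 -2 -2 -1 -1]
  I: [ 0  0 -2 -1  0  0  0  0]
Echelon form has 4 nonzero rows (pivots: α,κ,R,B)
Pivot set = {α,κ,R,B}, free = {τ,g,μ,γ}
RREF:
  r0: [   1    0    0    0    0   -1    1   -1]
  r1: [   0    1    0    0    1    3   -1    2]
  r2: [   0    0    1    0    0    3   -2    2]
  r3: [   0    0    0    1    0   -6    4   -4]
Fix exponent of τ at 1, g at 0, μ at 0, γ at 0; solve each RREF row for its pivot's exponent:
  r0: exp(α) + (0)·1 = 0 ⇒ exp(α) = 0
  r1: exp(κ) + (1)·1 = 0 ⇒ exp(κ) = -1
  r2: exp(R) + (0)·1 = 0 ⇒ exp(R) = 0
  r3: exp(B) + (0)·1 = 0 ⇒ exp(B) = 0
Π_1 = κ^-1 · τ

["0", "-1", "0", "0", "1", "0", "0", "0"]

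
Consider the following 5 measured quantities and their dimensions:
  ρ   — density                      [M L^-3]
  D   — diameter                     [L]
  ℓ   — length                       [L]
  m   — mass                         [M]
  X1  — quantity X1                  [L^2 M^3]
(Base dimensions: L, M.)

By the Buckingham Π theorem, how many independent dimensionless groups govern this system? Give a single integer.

3

Dimensional matrix (L×M by ρ×D×ℓ×m×X1):
  L: [-3  1  1  0  2]
  M: [ 1  0  0  1  3]
RREF → pivots at {ρ,D} ⇒ r = 2
n=5, r=2 ⇒ 3 dimensionless groups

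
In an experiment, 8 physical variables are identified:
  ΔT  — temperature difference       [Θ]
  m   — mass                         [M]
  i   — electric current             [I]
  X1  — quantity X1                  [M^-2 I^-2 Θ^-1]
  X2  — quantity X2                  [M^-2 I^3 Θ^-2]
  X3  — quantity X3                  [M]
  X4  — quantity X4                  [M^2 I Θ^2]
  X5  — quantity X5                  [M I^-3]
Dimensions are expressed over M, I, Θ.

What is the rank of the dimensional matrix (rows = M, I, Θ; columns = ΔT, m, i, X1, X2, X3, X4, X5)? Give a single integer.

Exponent matrix [M,I,Θ] × [ΔT,m,i,X1,X2,X3,X4,X5]:
  M: [ 0  1  0 -2 -2  1  2  1]
  I: [ 0  0  1 -2  3  0  1 -3]
  Θ: [ 1  0  0 -1 -2  0  2  0]
RREF → pivots at {ΔT,m,i} ⇒ r = 3

3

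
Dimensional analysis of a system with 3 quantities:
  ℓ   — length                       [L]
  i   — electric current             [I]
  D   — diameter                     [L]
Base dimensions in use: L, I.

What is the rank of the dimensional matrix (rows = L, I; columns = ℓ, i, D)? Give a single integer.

Dimensional matrix (L×I by ℓ×i×D):
  L: [ 1  0  1]
  I: [ 0  1  0]
Echelon form has 2 nonzero rows (pivots: ℓ,i)

2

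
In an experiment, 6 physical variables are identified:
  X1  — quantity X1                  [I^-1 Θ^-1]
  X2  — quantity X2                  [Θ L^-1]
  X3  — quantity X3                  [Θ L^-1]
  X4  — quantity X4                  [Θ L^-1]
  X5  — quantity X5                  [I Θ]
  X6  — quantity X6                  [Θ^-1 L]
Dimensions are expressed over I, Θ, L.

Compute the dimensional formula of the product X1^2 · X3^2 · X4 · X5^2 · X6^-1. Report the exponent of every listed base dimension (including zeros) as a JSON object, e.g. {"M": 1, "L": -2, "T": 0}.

Exponent matrix [I,Θ,L] × [X1,X2,X3,X4,X5,X6]:
  I: [-1  0  0  0  1  0]
  Θ: [-1  1  1  1  1 -1]
  L: [ 0 -1 -1 -1  0  1]
  [I]: (2)·-1+(2)·0+(1)·0+(2)·1+(-1)·0 = 0
  [Θ]: (2)·-1+(2)·1+(1)·1+(2)·1+(-1)·-1 = 4
  [L]: (2)·0+(2)·-1+(1)·-1+(2)·0+(-1)·1 = -4
⇒ Θ^4 L^-4

{"I": 0, "Θ": 4, "L": -4}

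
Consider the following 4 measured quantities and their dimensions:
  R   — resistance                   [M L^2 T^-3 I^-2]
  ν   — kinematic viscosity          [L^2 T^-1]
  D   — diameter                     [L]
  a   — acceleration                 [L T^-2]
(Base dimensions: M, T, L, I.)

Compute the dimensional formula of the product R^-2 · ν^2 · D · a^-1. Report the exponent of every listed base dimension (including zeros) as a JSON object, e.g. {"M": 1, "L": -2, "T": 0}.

Exponent matrix [M,T,L,I] × [R,ν,D,a]:
  M: [ 1  0  0  0]
  T: [-3 -1  0 -2]
  L: [ 2  2  1  1]
  I: [-2  0  0  0]
  [M]: (-2)·1+(2)·0+(1)·0+(-1)·0 = -2
  [T]: (-2)·-3+(2)·-1+(1)·0+(-1)·-2 = 6
  [L]: (-2)·2+(2)·2+(1)·1+(-1)·1 = 0
  [I]: (-2)·-2+(2)·0+(1)·0+(-1)·0 = 4
⇒ M^-2 T^6 I^4

{"M": -2, "T": 6, "L": 0, "I": 4}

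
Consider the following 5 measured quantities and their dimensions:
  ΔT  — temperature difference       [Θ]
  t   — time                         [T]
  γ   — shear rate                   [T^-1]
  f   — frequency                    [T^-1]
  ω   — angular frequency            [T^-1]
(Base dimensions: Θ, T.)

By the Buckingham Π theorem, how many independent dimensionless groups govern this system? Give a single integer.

Exponent matrix [Θ,T] × [ΔT,t,γ,f,ω]:
  Θ: [ 1  0  0  0  0]
  T: [ 0  1 -1 -1 -1]
RREF → pivots at {ΔT,t} ⇒ r = 2
5 vars − rank 2 = 3 Π groups

3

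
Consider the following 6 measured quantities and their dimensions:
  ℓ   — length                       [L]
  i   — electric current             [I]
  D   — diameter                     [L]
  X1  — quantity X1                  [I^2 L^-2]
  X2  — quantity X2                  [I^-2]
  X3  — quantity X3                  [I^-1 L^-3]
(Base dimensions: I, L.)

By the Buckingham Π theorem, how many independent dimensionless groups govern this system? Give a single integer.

Dimensional matrix (I×L by ℓ×i×D×X1×X2×X3):
  I: [ 0  1  0  2 -2 -1]
  L: [ 1  0  1 -2  0 -3]
Echelon form has 2 nonzero rows (pivots: ℓ,i)
6 vars − rank 2 = 4 Π groups

4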